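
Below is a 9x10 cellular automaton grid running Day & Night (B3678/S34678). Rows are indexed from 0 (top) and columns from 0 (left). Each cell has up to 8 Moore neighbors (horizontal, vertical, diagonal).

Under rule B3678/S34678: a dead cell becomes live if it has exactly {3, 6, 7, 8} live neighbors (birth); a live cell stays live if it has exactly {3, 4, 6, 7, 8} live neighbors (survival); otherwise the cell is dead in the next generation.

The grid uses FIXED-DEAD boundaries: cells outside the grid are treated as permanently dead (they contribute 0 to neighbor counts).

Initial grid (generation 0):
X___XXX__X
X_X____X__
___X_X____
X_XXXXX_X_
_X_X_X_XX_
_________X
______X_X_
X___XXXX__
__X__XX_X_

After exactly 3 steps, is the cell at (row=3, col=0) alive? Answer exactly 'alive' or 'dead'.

Answer: dead

Derivation:
Simulating step by step:
Generation 0 (given above): 34 live cells
Generation 1: 23 live cells
_X________
_X_X______
___X_X_X__
_XXXXXX___
___X_X_XXX
______X___
______X___
________X_
____XXX___
Generation 2: 20 live cells
__X_______
____X_____
_XXXXX____
__XXXX____
___X_X_X__
_____XX_X_
_______X__
______XX__
__________
Generation 3: 20 live cells
__________
_X__XX____
__XXXX____
_X_XXX____
__XXXX____
____X_X___
_____X_XX_
__________
__________

Cell (3,0) at generation 3: 0 -> dead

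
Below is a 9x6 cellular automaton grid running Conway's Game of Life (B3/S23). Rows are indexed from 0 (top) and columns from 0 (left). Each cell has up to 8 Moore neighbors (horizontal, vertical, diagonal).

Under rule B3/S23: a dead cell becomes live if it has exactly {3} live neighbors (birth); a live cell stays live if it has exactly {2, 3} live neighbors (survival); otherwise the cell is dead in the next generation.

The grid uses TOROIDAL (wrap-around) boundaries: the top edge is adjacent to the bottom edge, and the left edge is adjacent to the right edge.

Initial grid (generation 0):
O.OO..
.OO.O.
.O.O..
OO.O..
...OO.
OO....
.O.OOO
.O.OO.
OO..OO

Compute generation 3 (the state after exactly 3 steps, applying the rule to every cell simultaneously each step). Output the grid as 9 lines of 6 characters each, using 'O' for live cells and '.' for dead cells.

Simulating step by step:
Generation 0 (given above): 26 live cells
Generation 1: 16 live cells
......
O...O.
...OO.
OO.O..
...OOO
OO....
.O.O.O
.O....
......
Generation 2: 17 live cells
......
...OOO
OOOOO.
O.....
...OOO
.O.O..
.O....
O.O...
......
Generation 3: 18 live cells
(generation 3 grid is the final answer)

Answer: ....O.
OO...O
OOO...
O.....
O.OOOO
O..O..
OO....
.O....
......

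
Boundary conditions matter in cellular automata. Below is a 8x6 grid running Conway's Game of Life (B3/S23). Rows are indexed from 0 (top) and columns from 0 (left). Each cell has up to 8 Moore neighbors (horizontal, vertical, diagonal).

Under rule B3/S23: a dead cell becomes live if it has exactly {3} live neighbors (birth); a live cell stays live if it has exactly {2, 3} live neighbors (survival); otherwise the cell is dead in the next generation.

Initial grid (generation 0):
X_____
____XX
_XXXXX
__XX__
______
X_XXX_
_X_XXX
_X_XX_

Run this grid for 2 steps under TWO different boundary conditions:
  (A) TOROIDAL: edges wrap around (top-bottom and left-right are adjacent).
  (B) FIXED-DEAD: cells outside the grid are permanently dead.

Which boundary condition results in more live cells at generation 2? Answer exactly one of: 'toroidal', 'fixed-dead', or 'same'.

Answer: fixed-dead

Derivation:
Under TOROIDAL boundary, generation 2:
X__X__
__X__X
______
_XX__X
______
X_X___
______
XX____
Population = 11

Under FIXED-DEAD boundary, generation 2:
______
_XX___
XX____
XXX___
XX____
__X_XX
XX___X
____X_
Population = 16

Comparison: toroidal=11, fixed-dead=16 -> fixed-dead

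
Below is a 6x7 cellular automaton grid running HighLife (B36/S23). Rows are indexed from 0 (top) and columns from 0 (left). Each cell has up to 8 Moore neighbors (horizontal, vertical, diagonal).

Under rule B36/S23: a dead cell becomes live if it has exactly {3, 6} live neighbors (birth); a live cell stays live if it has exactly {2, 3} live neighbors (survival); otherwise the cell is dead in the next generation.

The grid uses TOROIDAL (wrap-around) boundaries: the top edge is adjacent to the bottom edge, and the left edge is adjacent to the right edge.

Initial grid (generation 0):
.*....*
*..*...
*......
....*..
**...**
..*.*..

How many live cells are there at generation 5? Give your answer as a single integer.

Answer: 13

Derivation:
Simulating step by step:
Generation 0 (given above): 12 live cells
Generation 1: 16 live cells
****...
**....*
.......
.*...*.
**.****
..*....
Generation 2: 16 live cells
...*..*
......*
.*....*
.**..*.
**.****
.*...*.
Generation 3: 14 live cells
*....**
.....**
.**..**
*..*...
...*...
.*.*...
Generation 4: 20 live cells
*...**.
.*..*..
.**.**.
**.**.*
...**..
*.*.*.*
Generation 5: 13 live cells
*...*..
***...*
......*
**....*
.......
**....*
Population at generation 5: 13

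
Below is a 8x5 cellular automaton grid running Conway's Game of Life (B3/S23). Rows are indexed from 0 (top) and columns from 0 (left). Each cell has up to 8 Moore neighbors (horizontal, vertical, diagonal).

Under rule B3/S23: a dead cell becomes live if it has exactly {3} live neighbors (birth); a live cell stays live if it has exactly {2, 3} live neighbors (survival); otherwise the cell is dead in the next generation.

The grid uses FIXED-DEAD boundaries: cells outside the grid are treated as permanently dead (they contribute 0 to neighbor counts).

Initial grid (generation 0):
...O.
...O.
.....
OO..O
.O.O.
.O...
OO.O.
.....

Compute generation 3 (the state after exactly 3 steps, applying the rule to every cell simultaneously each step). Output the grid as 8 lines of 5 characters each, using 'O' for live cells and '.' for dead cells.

Simulating step by step:
Generation 0 (given above): 11 live cells
Generation 1: 8 live cells
.....
.....
.....
OOO..
.O...
.O...
OOO..
.....
Generation 2: 8 live cells
.....
.....
.O...
OOO..
.....
.....
OOO..
.O...
Generation 3: 14 live cells
(generation 3 grid is the final answer)

Answer: .....
.....
OOO..
OOO..
.O...
.O...
OOO..
OOO..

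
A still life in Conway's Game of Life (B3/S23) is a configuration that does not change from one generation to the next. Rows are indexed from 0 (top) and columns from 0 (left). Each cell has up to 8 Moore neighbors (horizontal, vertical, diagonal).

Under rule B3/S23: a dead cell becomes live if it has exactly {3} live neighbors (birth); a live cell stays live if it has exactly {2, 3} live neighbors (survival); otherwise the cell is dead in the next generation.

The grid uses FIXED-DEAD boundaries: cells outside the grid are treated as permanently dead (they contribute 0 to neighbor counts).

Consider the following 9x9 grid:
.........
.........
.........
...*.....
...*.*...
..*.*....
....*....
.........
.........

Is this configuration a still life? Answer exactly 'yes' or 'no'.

Answer: no

Derivation:
Compute generation 1 and compare to generation 0 (given above):
Generation 1:
.........
.........
.........
....*....
..**.....
....**...
...*.....
.........
.........
Cell (3,3) differs: gen0=1 vs gen1=0 -> NOT a still life.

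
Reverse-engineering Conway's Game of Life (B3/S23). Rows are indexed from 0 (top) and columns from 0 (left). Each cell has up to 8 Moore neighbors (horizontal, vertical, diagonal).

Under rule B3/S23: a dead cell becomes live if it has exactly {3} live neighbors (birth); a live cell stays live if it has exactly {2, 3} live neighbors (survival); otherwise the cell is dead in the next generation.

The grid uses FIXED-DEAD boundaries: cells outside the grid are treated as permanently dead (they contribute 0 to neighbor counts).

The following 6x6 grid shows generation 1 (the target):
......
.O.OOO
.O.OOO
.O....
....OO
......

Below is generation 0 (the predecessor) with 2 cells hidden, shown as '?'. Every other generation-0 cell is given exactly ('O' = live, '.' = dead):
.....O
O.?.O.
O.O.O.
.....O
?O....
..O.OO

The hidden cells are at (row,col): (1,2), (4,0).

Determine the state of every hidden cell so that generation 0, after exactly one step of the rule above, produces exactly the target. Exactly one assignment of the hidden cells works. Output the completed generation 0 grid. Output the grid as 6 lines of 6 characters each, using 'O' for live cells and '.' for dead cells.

Answer: .....O
O...O.
O.O.O.
.....O
.O....
..O.OO

Derivation:
Hidden generation-0 cells (in order): (1,2), (4,0).
A hidden cell only influences target cells in its own 3x3 neighborhood. Try each of the 2^2 = 4 assignments, step the completed generation 0 forward once under B3/S23, and compare with the target:
  (1,2)=. (4,0)=. -> step reproduces the target at every cell -> ACCEPT
  (1,2)=. (4,0)=O -> step gives (3,0)='O' but target has '.' -> reject
  (1,2)=O (4,0)=. -> step gives (1,1)='.' but target has 'O' -> reject
  (1,2)=O (4,0)=O -> step gives (1,1)='.' but target has 'O' -> reject
Unique solution: (1,2)=dead, (4,0)=dead.
Check: live-neighbor counts of every cell in the completed generation 0:
110121
131323
130323
232221
112233
121211
Applying B3/S23 to generation 0 with these counts gives:
......
.O.OOO
.O.OOO
.O....
....OO
......
which matches the target exactly.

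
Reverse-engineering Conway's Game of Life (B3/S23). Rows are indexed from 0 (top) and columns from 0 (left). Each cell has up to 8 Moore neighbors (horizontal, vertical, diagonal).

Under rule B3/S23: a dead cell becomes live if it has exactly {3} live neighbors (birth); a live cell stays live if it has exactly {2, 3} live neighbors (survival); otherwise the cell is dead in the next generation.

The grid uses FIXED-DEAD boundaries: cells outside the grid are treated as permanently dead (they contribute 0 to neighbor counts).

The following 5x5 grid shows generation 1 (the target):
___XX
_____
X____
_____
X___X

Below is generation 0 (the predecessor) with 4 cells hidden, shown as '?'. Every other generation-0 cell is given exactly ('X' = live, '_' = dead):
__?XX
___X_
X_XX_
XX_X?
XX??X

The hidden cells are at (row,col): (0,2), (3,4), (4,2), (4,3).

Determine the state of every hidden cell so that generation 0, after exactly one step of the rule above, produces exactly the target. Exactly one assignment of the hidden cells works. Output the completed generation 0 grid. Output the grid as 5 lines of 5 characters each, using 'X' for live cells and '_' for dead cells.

Answer: ___XX
___X_
X_XX_
XX_XX
XXXXX

Derivation:
Hidden generation-0 cells (in order): (0,2), (3,4), (4,2), (4,3).
A hidden cell only influences target cells in its own 3x3 neighborhood. Try each of the 2^4 = 16 assignments, step the completed generation 0 forward once under B3/S23, and compare with the target:
  (0,2)=_ (3,4)=_ (4,2)=_ (4,3)=_ -> step gives (2,3)='X' but target has '_' -> reject
  (0,2)=_ (3,4)=_ (4,2)=_ (4,3)=X -> step gives (2,3)='X' but target has '_' -> reject
  (0,2)=_ (3,4)=_ (4,2)=X (4,3)=_ -> step gives (2,3)='X' but target has '_' -> reject
  (0,2)=_ (3,4)=_ (4,2)=X (4,3)=X -> step gives (2,3)='X' but target has '_' -> reject
  (0,2)=_ (3,4)=X (4,2)=_ (4,3)=_ -> step gives (3,4)='X' but target has '_' -> reject
  (0,2)=_ (3,4)=X (4,2)=_ (4,3)=X -> step gives (4,1)='X' but target has '_' -> reject
  (0,2)=_ (3,4)=X (4,2)=X (4,3)=_ -> step gives (3,4)='X' but target has '_' -> reject
  (0,2)=_ (3,4)=X (4,2)=X (4,3)=X -> step reproduces the target at every cell -> ACCEPT
  (0,2)=X (3,4)=_ (4,2)=_ (4,3)=_ -> step gives (0,2)='X' but target has '_' -> reject
  (0,2)=X (3,4)=_ (4,2)=_ (4,3)=X -> step gives (0,2)='X' but target has '_' -> reject
  (0,2)=X (3,4)=_ (4,2)=X (4,3)=_ -> step gives (0,2)='X' but target has '_' -> reject
  (0,2)=X (3,4)=_ (4,2)=X (4,3)=X -> step gives (0,2)='X' but target has '_' -> reject
  (0,2)=X (3,4)=X (4,2)=_ (4,3)=_ -> step gives (0,2)='X' but target has '_' -> reject
  (0,2)=X (3,4)=X (4,2)=_ (4,3)=X -> step gives (0,2)='X' but target has '_' -> reject
  (0,2)=X (3,4)=X (4,2)=X (4,3)=_ -> step gives (0,2)='X' but target has '_' -> reject
  (0,2)=X (3,4)=X (4,2)=X (4,3)=X -> step gives (0,2)='X' but target has '_' -> reject
Unique solution: (0,2)=dead, (3,4)=live, (4,2)=live, (4,3)=live.
Check: live-neighbor counts of every cell in the completed generation 0:
00222
12444
24444
46764
34443
Applying B3/S23 to generation 0 with these counts gives:
___XX
_____
X____
_____
X___X
which matches the target exactly.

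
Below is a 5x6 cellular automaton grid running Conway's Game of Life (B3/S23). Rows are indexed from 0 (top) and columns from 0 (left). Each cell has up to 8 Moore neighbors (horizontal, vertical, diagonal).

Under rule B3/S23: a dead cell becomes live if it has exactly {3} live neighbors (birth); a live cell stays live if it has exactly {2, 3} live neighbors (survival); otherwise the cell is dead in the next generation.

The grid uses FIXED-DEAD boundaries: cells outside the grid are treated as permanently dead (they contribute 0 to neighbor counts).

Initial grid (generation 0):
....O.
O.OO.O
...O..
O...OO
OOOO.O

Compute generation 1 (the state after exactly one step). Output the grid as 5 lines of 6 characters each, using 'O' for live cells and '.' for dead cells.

Simulating step by step:
Generation 0 (given above): 14 live cells
Generation 1: 15 live cells
(generation 1 grid is the final answer)

Answer: ...OO.
..OO..
.OOO.O
O....O
OOOO.O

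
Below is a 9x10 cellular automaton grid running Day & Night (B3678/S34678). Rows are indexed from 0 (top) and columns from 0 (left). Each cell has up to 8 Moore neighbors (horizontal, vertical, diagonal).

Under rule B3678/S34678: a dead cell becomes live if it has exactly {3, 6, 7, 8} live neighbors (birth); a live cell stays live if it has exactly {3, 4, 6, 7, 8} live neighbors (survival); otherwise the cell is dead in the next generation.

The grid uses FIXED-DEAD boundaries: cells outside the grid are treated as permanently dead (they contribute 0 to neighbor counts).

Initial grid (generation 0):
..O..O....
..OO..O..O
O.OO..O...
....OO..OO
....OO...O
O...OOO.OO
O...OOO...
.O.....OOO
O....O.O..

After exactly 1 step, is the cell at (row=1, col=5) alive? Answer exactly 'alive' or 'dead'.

Simulating step by step:
Generation 0 (given above): 34 live cells
Generation 1: 30 live cells
...O......
..OOOO....
.OOO...OOO
....OOO...
...O.O.O.O
...O.OOO..
.O..O.O...
O...O..OO.
......O...

Cell (1,5) at generation 1: 1 -> alive

Answer: alive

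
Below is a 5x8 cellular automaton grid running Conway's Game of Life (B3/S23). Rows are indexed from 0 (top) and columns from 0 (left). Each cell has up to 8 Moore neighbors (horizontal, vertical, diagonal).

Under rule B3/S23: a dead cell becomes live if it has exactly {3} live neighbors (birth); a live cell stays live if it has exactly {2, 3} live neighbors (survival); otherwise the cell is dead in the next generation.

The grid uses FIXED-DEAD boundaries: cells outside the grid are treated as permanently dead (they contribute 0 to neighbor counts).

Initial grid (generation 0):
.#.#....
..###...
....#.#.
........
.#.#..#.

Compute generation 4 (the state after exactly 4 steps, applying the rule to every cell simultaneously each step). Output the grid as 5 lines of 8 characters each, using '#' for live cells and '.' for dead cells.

Simulating step by step:
Generation 0 (given above): 10 live cells
Generation 1: 8 live cells
...##...
..#.##..
....##..
.....#..
........
Generation 2: 7 live cells
...###..
........
...#..#.
....##..
........
Generation 3: 7 live cells
....#...
...#.#..
....##..
....##..
........
Generation 4: 7 live cells
(generation 4 grid is the final answer)

Answer: ....#...
...#.#..
...#..#.
....##..
........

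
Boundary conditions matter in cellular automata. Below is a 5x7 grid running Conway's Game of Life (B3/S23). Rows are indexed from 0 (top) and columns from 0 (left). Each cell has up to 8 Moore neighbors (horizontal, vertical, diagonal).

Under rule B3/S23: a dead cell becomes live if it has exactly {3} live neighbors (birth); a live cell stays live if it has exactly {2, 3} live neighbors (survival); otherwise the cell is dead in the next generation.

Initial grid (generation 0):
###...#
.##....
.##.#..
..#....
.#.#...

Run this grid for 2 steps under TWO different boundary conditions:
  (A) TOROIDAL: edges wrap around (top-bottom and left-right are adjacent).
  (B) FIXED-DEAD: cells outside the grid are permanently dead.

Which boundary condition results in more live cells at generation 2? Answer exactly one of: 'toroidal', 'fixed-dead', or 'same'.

Under TOROIDAL boundary, generation 2:
.......
.......
.......
.......
.......
Population = 0

Under FIXED-DEAD boundary, generation 2:
.......
.......
.......
.......
.......
Population = 0

Comparison: toroidal=0, fixed-dead=0 -> same

Answer: same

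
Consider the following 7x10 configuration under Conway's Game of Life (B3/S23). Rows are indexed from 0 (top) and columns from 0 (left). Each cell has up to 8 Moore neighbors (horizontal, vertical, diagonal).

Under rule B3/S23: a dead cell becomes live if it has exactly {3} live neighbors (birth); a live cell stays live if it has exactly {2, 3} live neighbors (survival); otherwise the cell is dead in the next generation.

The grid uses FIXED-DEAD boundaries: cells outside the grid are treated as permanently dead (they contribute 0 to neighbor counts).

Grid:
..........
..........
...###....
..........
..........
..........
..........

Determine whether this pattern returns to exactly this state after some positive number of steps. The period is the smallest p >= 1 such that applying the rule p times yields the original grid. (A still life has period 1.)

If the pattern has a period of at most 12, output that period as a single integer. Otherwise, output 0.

Simulating and comparing each generation to the original:
Gen 0 (original, given above): 3 live cells
Gen 1: 3 live cells, differs from original
Gen 2: 3 live cells, MATCHES original -> period = 2

Answer: 2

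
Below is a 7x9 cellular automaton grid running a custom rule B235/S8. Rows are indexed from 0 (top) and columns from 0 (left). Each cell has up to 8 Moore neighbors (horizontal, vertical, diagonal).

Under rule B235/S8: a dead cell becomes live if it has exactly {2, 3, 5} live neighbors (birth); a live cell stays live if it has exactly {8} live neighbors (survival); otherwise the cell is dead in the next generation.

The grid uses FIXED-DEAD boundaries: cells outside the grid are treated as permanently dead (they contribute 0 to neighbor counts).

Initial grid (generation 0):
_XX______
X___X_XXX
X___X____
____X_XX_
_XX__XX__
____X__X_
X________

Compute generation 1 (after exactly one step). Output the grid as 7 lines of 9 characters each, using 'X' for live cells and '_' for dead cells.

Simulating step by step:
Generation 0 (given above): 19 live cells
Generation 1: 28 live cells
(generation 1 grid is the final answer)

Answer: X__X_XXXX
__XX_X___
_X_X_X_XX
XXXX_X___
___XX___X
XXXX_XX__
_________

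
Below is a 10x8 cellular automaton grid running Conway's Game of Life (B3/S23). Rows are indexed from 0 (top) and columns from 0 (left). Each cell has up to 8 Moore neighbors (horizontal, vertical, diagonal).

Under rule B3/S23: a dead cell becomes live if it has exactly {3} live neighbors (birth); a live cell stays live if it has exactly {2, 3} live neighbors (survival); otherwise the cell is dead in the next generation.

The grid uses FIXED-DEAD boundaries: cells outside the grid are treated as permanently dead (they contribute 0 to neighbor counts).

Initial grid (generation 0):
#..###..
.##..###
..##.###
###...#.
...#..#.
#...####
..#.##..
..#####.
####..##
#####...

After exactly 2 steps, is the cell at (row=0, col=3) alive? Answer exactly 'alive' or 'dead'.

Answer: alive

Derivation:
Simulating step by step:
Generation 0 (given above): 44 live cells
Generation 1: 26 live cells
.#####..
.#.....#
#..##...
.#..#...
#.###...
.......#
.##....#
.......#
#.....##
#...#...
Generation 2: 25 live cells
.####...
##...#..
#####...
##...#..
.####...
........
......##
.#.....#
......##
........

Cell (0,3) at generation 2: 1 -> alive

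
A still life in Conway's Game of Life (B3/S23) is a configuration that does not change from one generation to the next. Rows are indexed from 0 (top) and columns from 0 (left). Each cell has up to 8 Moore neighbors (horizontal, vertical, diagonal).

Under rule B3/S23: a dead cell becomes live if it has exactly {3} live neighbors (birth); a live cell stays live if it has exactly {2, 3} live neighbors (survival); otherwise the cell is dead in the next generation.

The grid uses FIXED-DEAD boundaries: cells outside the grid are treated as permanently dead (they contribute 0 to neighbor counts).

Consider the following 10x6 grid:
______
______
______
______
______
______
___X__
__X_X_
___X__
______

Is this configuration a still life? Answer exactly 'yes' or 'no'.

Answer: yes

Derivation:
Compute generation 1 and compare to generation 0 (given above):
Generation 1:
______
______
______
______
______
______
___X__
__X_X_
___X__
______
The grids are IDENTICAL -> still life.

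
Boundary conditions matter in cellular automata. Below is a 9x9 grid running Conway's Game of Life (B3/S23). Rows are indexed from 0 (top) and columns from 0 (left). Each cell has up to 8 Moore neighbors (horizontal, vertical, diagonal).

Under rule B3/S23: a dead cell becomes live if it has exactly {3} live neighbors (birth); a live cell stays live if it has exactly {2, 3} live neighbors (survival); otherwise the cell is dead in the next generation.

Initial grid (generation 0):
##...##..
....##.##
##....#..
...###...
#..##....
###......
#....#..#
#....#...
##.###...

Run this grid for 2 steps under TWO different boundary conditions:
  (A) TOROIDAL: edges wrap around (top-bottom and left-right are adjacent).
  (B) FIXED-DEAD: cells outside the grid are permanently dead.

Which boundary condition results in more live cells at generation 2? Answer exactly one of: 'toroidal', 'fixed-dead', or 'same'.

Answer: fixed-dead

Derivation:
Under TOROIDAL boundary, generation 2:
####...#.
.#..#....
...#.##..
..##.#.#.
#....#...
...##....
...###...
.......#.
.###..##.
Population = 27

Under FIXED-DEAD boundary, generation 2:
....####.
...##...#
.#.#.###.
####.#...
#....#...
#..##....
#..###...
#...###..
##..###..
Population = 35

Comparison: toroidal=27, fixed-dead=35 -> fixed-dead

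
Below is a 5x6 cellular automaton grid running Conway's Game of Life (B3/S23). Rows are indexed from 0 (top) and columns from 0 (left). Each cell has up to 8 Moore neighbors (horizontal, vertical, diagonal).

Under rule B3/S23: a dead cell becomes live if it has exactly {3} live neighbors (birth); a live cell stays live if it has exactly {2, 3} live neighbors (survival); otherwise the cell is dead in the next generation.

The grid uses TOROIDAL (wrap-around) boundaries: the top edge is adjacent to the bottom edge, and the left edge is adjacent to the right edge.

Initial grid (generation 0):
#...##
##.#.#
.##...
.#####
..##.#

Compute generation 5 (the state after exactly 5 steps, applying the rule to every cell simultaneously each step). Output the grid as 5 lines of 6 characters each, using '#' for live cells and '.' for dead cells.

Simulating step by step:
Generation 0 (given above): 17 live cells
Generation 1: 2 live cells
......
...#..
......
.....#
......
Generation 2: 0 live cells
......
......
......
......
......
Generation 3: 0 live cells
......
......
......
......
......
Generation 4: 0 live cells
......
......
......
......
......
Generation 5: 0 live cells
(generation 5 grid is the final answer)

Answer: ......
......
......
......
......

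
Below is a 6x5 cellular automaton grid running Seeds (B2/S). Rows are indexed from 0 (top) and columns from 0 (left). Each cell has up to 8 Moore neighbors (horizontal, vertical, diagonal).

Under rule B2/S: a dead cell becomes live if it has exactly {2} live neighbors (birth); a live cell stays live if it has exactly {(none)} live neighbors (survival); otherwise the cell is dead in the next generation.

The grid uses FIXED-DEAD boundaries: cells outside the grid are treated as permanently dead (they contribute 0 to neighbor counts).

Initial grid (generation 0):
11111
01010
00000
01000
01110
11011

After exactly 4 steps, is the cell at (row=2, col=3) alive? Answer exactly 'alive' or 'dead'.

Simulating step by step:
Generation 0 (given above): 15 live cells
Generation 1: 4 live cells
00000
00000
11000
10010
00000
00000
Generation 2: 4 live cells
00000
11000
00100
00100
00000
00000
Generation 3: 7 live cells
11000
00100
10010
01010
00000
00000
Generation 4: 6 live cells
00100
00010
00001
10001
00100
00000

Cell (2,3) at generation 4: 0 -> dead

Answer: dead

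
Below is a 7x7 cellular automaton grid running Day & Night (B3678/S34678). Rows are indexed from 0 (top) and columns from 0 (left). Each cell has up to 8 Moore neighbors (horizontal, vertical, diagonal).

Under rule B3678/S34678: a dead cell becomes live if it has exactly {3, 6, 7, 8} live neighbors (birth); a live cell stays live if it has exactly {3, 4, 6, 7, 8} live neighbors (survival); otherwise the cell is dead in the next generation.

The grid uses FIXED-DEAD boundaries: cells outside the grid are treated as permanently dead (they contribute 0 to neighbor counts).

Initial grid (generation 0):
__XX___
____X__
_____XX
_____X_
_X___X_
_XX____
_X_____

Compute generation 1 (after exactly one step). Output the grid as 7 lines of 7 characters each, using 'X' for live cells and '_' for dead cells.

Answer: _______
___X_X_
____XX_
____XX_
__X____
XXX____
__X____

Derivation:
Simulating step by step:
Generation 0 (given above): 11 live cells
Generation 1: 11 live cells
(generation 1 grid is the final answer)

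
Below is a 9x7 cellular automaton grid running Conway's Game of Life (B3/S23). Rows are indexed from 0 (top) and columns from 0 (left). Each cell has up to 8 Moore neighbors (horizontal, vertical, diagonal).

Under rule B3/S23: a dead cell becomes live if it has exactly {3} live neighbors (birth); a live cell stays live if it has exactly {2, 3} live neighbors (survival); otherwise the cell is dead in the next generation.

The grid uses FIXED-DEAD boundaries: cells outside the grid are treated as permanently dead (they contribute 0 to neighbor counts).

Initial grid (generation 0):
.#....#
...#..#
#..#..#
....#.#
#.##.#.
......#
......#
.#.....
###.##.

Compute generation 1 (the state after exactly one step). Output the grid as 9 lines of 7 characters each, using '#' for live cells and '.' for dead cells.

Answer: .......
..#..##
...##.#
.##.#.#
...####
.....##
.......
###..#.
###....

Derivation:
Simulating step by step:
Generation 0 (given above): 21 live cells
Generation 1: 23 live cells
(generation 1 grid is the final answer)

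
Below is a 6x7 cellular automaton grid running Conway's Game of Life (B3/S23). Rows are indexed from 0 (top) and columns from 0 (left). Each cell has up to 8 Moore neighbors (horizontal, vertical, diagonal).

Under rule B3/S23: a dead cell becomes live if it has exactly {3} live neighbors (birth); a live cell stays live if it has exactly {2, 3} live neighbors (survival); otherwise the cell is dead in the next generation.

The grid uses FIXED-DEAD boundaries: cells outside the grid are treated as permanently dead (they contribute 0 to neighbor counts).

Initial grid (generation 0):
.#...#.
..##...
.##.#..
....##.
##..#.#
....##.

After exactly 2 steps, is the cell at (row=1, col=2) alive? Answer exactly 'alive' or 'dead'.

Answer: dead

Derivation:
Simulating step by step:
Generation 0 (given above): 15 live cells
Generation 1: 14 live cells
..#....
...##..
.##.##.
#.#.#..
...#..#
....##.
Generation 2: 12 live cells
...#...
.#..##.
.##..#.
..#.#..
...#...
....##.

Cell (1,2) at generation 2: 0 -> dead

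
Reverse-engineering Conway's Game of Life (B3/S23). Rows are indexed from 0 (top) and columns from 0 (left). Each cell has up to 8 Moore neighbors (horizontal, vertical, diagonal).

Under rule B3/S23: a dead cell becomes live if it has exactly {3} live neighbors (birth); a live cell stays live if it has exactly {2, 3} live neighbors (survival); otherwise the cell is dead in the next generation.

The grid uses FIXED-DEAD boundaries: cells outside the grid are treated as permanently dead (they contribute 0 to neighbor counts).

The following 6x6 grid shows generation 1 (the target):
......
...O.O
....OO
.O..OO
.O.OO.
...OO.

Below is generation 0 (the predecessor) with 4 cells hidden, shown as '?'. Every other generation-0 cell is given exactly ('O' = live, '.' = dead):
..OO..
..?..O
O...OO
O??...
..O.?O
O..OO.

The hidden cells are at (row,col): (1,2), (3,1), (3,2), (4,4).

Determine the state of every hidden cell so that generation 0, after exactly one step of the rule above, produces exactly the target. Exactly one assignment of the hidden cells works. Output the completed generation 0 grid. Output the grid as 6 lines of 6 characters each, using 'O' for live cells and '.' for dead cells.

Answer: ..OO..
.....O
O...OO
O.....
..O..O
O..OO.

Derivation:
Hidden generation-0 cells (in order): (1,2), (3,1), (3,2), (4,4).
A hidden cell only influences target cells in its own 3x3 neighborhood. Try each of the 2^4 = 16 assignments, step the completed generation 0 forward once under B3/S23, and compare with the target:
  (1,2)=. (3,1)=. (3,2)=. (4,4)=. -> step reproduces the target at every cell -> ACCEPT
  (1,2)=. (3,1)=. (3,2)=. (4,4)=O -> step gives (3,3)='O' but target has '.' -> reject
  (1,2)=. (3,1)=. (3,2)=O (4,4)=. -> step gives (2,1)='O' but target has '.' -> reject
  (1,2)=. (3,1)=. (3,2)=O (4,4)=O -> step gives (2,1)='O' but target has '.' -> reject
  (1,2)=. (3,1)=O (3,2)=. (4,4)=. -> step gives (2,0)='O' but target has '.' -> reject
  (1,2)=. (3,1)=O (3,2)=. (4,4)=O -> step gives (2,0)='O' but target has '.' -> reject
  (1,2)=. (3,1)=O (3,2)=O (4,4)=. -> step gives (2,0)='O' but target has '.' -> reject
  (1,2)=. (3,1)=O (3,2)=O (4,4)=O -> step gives (2,0)='O' but target has '.' -> reject
  (1,2)=O (3,1)=. (3,2)=. (4,4)=. -> step gives (0,2)='O' but target has '.' -> reject
  (1,2)=O (3,1)=. (3,2)=. (4,4)=O -> step gives (0,2)='O' but target has '.' -> reject
  (1,2)=O (3,1)=. (3,2)=O (4,4)=. -> step gives (0,2)='O' but target has '.' -> reject
  (1,2)=O (3,1)=. (3,2)=O (4,4)=O -> step gives (0,2)='O' but target has '.' -> reject
  (1,2)=O (3,1)=O (3,2)=. (4,4)=. -> step gives (0,2)='O' but target has '.' -> reject
  (1,2)=O (3,1)=O (3,2)=. (4,4)=O -> step gives (0,2)='O' but target has '.' -> reject
  (1,2)=O (3,1)=O (3,2)=O (4,4)=. -> step gives (0,2)='O' but target has '.' -> reject
  (1,2)=O (3,1)=O (3,2)=O (4,4)=O -> step gives (0,2)='O' but target has '.' -> reject
Unique solution: (1,2)=dead, (3,1)=dead, (3,2)=dead, (4,4)=dead.
Check: live-neighbor counts of every cell in the completed generation 0:
011121
122342
120122
131233
231331
022222
Applying B3/S23 to generation 0 with these counts gives:
......
...O.O
....OO
.O..OO
.O.OO.
...OO.
which matches the target exactly.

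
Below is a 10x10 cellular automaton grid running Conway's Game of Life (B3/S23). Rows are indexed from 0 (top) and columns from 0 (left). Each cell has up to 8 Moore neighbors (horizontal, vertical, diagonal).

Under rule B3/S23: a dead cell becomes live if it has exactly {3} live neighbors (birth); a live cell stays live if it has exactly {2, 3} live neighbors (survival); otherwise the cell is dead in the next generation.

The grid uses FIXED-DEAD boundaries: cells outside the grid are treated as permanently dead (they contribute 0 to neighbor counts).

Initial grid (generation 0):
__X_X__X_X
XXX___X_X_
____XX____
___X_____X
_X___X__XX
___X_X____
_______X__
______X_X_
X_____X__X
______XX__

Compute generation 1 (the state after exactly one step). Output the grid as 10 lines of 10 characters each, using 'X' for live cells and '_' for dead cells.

Simulating step by step:
Generation 0 (given above): 27 live cells
Generation 1: 33 live cells
(generation 1 grid is the final answer)

Answer: __XX___XX_
_XX_X_XXX_
_XXXXX____
_____X__XX
__X_____XX
____X_X_X_
______XX__
______X_X_
_____XX_X_
______XX__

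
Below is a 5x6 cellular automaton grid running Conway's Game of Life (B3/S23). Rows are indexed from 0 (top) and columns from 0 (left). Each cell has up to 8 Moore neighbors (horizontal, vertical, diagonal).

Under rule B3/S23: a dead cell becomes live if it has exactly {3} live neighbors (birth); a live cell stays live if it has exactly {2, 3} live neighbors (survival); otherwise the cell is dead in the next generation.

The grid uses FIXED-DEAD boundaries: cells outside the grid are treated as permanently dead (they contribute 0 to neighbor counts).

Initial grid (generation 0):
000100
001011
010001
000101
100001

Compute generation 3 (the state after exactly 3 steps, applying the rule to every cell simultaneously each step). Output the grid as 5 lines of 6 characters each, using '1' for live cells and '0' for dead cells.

Simulating step by step:
Generation 0 (given above): 10 live cells
Generation 1: 11 live cells
000110
001111
001101
000001
000010
Generation 2: 7 live cells
001001
000001
001001
000101
000000
Generation 3: 4 live cells
(generation 3 grid is the final answer)

Answer: 000000
000011
000001
000010
000000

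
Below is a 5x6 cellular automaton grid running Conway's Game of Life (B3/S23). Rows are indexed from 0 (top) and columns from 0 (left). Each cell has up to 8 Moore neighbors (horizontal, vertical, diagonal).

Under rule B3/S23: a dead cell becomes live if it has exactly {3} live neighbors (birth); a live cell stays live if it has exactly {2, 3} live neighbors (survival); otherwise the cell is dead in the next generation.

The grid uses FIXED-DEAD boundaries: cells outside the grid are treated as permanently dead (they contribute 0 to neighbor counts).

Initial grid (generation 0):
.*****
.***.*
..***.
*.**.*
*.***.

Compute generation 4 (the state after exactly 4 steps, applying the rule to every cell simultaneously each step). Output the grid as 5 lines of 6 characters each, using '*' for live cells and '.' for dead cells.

Answer: ......
....*.
...*..
....*.
......

Derivation:
Simulating step by step:
Generation 0 (given above): 20 live cells
Generation 1: 7 live cells
.*...*
.....*
.....*
.....*
..*.*.
Generation 2: 6 live cells
......
....**
....**
....**
......
Generation 3: 5 live cells
......
....**
...*..
....**
......
Generation 4: 3 live cells
(generation 4 grid is the final answer)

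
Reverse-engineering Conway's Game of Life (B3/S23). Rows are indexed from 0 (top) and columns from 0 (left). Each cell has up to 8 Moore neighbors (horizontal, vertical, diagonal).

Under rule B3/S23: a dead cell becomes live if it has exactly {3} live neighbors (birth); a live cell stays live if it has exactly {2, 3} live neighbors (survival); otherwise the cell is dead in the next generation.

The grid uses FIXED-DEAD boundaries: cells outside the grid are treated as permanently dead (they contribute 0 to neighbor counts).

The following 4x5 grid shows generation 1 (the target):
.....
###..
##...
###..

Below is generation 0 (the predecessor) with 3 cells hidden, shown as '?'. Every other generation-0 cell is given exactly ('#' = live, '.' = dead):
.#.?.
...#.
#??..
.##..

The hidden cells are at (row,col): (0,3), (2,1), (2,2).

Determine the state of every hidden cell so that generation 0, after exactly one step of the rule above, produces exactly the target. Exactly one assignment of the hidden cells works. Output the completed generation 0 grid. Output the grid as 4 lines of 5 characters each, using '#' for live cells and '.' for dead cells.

Answer: .#...
...#.
##...
.##..

Derivation:
Hidden generation-0 cells (in order): (0,3), (2,1), (2,2).
A hidden cell only influences target cells in its own 3x3 neighborhood. Try each of the 2^3 = 8 assignments, step the completed generation 0 forward once under B3/S23, and compare with the target:
  (0,3)=. (2,1)=. (2,2)=. -> step gives (1,0)='.' but target has '#' -> reject
  (0,3)=. (2,1)=. (2,2)=# -> step gives (1,0)='.' but target has '#' -> reject
  (0,3)=. (2,1)=# (2,2)=. -> step reproduces the target at every cell -> ACCEPT
  (0,3)=. (2,1)=# (2,2)=# -> step gives (1,1)='.' but target has '#' -> reject
  (0,3)=# (2,1)=. (2,2)=. -> step gives (0,2)='#' but target has '.' -> reject
  (0,3)=# (2,1)=. (2,2)=# -> step gives (0,2)='#' but target has '.' -> reject
  (0,3)=# (2,1)=# (2,2)=. -> step gives (0,2)='#' but target has '.' -> reject
  (0,3)=# (2,1)=# (2,2)=# -> step gives (0,2)='#' but target has '.' -> reject
Unique solution: (0,3)=dead, (2,1)=live, (2,2)=dead.
Check: live-neighbor counts of every cell in the completed generation 0:
10211
33301
23421
33210
Applying B3/S23 to generation 0 with these counts gives:
.....
###..
##...
###..
which matches the target exactly.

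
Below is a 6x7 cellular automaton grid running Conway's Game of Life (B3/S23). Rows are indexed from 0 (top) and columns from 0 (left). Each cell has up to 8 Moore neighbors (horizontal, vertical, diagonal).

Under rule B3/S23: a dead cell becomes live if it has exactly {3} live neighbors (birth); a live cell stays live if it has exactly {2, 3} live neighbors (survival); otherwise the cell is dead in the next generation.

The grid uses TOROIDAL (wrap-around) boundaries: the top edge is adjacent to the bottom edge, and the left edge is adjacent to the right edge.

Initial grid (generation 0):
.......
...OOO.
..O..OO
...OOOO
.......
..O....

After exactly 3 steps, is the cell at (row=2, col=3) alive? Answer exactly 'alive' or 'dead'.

Simulating step by step:
Generation 0 (given above): 11 live cells
Generation 1: 13 live cells
...OO..
...OOOO
..O....
...OO.O
...OOO.
.......
Generation 2: 9 live cells
...O...
..O..O.
..O...O
..O....
...O.O.
.....O.
Generation 3: 9 live cells
....O..
..OO...
.OOO...
..OO...
....O..
.......

Cell (2,3) at generation 3: 1 -> alive

Answer: alive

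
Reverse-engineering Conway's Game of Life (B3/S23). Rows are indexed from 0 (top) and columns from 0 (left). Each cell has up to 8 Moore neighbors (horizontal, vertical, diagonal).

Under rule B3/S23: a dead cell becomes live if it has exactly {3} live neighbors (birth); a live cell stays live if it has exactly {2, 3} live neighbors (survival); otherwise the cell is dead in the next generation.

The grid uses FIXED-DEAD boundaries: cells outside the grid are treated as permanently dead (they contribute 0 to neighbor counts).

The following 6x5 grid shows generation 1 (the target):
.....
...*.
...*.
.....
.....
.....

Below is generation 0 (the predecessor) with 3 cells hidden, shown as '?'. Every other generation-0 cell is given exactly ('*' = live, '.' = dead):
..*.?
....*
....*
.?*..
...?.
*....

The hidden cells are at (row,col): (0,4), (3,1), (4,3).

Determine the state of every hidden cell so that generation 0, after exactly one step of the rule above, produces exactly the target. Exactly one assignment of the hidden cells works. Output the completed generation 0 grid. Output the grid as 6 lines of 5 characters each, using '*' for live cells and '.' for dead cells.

Hidden generation-0 cells (in order): (0,4), (3,1), (4,3).
A hidden cell only influences target cells in its own 3x3 neighborhood. Try each of the 2^3 = 8 assignments, step the completed generation 0 forward once under B3/S23, and compare with the target:
  (0,4)=. (3,1)=. (4,3)=. -> step reproduces the target at every cell -> ACCEPT
  (0,4)=. (3,1)=. (4,3)=* -> step gives (3,3)='*' but target has '.' -> reject
  (0,4)=. (3,1)=* (4,3)=. -> step gives (4,1)='*' but target has '.' -> reject
  (0,4)=. (3,1)=* (4,3)=* -> step gives (3,2)='*' but target has '.' -> reject
  (0,4)=* (3,1)=. (4,3)=. -> step gives (0,3)='*' but target has '.' -> reject
  (0,4)=* (3,1)=. (4,3)=* -> step gives (0,3)='*' but target has '.' -> reject
  (0,4)=* (3,1)=* (4,3)=. -> step gives (0,3)='*' but target has '.' -> reject
  (0,4)=* (3,1)=* (4,3)=* -> step gives (0,3)='*' but target has '.' -> reject
Unique solution: (0,4)=dead, (3,1)=dead, (4,3)=dead.
Check: live-neighbor counts of every cell in the completed generation 0:
01021
01131
01131
01021
12110
01000
Applying B3/S23 to generation 0 with these counts gives:
.....
...*.
...*.
.....
.....
.....
which matches the target exactly.

Answer: ..*..
....*
....*
..*..
.....
*....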